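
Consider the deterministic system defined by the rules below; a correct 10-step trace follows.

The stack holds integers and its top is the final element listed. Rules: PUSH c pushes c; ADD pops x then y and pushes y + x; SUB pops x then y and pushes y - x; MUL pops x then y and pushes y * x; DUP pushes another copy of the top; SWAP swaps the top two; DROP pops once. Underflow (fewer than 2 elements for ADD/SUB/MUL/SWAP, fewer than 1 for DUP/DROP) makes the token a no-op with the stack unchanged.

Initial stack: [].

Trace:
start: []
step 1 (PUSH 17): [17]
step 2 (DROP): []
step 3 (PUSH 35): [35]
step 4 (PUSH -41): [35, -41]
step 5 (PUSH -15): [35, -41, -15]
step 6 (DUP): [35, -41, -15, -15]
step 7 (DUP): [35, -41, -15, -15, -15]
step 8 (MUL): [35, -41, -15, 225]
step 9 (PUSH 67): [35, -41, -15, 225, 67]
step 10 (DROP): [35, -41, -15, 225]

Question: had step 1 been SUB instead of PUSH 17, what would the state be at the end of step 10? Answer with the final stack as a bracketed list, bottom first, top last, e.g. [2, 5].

(re-executing from step 1 with the substitution; state before step 1: [])
step 1 (SUB): []
step 2 (DROP): []
step 3 (PUSH 35): [35]
step 4 (PUSH -41): [35, -41]
step 5 (PUSH -15): [35, -41, -15]
step 6 (DUP): [35, -41, -15, -15]
step 7 (DUP): [35, -41, -15, -15, -15]
step 8 (MUL): [35, -41, -15, 225]
step 9 (PUSH 67): [35, -41, -15, 225, 67]
step 10 (DROP): [35, -41, -15, 225]

[35, -41, -15, 225]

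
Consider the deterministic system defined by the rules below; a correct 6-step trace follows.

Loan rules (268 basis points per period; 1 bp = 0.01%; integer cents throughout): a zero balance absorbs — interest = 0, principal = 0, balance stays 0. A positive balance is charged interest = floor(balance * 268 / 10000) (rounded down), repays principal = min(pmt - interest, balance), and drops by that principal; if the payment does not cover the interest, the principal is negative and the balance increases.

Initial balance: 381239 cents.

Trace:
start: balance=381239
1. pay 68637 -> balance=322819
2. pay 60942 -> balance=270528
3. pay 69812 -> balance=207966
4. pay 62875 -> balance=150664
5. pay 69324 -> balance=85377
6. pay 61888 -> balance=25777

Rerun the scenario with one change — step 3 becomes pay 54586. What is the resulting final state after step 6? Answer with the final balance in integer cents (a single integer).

(re-executing from step 3 with the substitution; state before step 3: balance=270528)
3. pay 54586 -> balance=223192
4. pay 62875 -> balance=166298
5. pay 69324 -> balance=101430
6. pay 61888 -> balance=42260

42260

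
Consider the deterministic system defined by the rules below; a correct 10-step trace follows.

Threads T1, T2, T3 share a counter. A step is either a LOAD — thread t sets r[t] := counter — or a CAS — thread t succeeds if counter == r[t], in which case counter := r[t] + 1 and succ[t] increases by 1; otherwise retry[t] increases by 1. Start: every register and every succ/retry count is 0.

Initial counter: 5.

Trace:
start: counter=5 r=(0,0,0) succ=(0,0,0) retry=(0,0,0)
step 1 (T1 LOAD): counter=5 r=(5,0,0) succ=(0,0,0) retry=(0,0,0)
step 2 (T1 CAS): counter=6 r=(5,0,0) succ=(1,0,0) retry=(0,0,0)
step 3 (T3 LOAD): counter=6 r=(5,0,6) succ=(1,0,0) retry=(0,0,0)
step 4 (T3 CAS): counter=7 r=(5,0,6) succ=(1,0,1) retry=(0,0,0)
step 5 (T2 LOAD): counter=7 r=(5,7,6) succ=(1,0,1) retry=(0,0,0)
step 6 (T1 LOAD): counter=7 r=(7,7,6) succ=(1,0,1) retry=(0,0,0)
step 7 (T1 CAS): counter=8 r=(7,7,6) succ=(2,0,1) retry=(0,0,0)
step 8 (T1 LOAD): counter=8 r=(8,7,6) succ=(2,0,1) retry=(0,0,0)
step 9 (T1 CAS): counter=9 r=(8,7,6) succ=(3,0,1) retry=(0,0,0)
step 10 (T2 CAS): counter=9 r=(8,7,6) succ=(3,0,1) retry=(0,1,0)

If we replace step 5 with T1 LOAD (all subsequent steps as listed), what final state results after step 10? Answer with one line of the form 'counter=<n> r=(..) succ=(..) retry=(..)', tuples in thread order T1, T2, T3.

(re-executing from step 5 with the substitution; state before step 5: counter=7 r=(5,0,6) succ=(1,0,1) retry=(0,0,0))
step 5 (T1 LOAD): counter=7 r=(7,0,6) succ=(1,0,1) retry=(0,0,0)
step 6 (T1 LOAD): counter=7 r=(7,0,6) succ=(1,0,1) retry=(0,0,0)
step 7 (T1 CAS): counter=8 r=(7,0,6) succ=(2,0,1) retry=(0,0,0)
step 8 (T1 LOAD): counter=8 r=(8,0,6) succ=(2,0,1) retry=(0,0,0)
step 9 (T1 CAS): counter=9 r=(8,0,6) succ=(3,0,1) retry=(0,0,0)
step 10 (T2 CAS): counter=9 r=(8,0,6) succ=(3,0,1) retry=(0,1,0)

counter=9 r=(8,0,6) succ=(3,0,1) retry=(0,1,0)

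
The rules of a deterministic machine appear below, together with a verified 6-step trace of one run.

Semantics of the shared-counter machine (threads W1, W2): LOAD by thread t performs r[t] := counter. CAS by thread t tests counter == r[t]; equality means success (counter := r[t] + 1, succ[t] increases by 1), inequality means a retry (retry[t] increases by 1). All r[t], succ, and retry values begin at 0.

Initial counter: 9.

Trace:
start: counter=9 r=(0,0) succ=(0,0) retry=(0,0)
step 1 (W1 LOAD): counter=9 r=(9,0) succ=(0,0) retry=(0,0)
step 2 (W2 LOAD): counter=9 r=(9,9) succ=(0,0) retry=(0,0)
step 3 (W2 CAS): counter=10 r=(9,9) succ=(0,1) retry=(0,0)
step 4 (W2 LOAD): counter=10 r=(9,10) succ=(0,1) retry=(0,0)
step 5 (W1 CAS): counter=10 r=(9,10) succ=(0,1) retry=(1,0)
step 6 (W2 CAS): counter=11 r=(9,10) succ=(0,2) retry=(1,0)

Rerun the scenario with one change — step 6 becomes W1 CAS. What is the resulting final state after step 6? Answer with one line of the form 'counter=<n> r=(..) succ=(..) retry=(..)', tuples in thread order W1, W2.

counter=10 r=(9,10) succ=(0,1) retry=(2,0)

(re-executing from step 6 with the substitution; state before step 6: counter=10 r=(9,10) succ=(0,1) retry=(1,0))
step 6 (W1 CAS): counter=10 r=(9,10) succ=(0,1) retry=(2,0)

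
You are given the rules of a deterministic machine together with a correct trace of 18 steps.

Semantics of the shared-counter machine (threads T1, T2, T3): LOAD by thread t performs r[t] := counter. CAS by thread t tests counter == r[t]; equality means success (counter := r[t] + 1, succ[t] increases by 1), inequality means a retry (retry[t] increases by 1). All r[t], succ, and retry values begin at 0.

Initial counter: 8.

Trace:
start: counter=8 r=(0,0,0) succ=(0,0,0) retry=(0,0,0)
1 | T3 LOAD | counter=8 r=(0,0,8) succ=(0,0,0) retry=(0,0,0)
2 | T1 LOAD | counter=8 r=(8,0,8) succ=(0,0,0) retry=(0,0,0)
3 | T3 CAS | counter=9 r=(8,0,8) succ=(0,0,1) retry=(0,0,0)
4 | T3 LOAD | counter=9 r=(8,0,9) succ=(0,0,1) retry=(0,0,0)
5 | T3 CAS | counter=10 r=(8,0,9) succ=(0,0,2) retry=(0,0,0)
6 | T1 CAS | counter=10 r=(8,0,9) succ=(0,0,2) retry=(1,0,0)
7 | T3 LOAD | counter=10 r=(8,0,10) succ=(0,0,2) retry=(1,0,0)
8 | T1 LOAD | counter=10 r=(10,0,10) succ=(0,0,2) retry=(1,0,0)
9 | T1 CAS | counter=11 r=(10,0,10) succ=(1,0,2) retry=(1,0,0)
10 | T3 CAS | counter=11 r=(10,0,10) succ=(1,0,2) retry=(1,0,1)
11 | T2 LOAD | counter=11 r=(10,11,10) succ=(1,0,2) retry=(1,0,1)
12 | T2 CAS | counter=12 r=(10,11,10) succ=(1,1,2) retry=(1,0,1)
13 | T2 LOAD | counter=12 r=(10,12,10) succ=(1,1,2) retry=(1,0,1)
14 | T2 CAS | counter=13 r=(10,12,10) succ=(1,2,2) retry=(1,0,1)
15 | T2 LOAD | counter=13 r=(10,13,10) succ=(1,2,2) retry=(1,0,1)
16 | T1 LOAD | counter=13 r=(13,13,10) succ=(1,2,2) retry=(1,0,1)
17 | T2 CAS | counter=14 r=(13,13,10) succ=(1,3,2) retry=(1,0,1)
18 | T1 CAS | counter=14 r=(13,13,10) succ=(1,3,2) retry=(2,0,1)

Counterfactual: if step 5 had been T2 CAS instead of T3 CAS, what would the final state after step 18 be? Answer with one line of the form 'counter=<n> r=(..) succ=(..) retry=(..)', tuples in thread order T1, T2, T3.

(re-executing from step 5 with the substitution; state before step 5: counter=9 r=(8,0,9) succ=(0,0,1) retry=(0,0,0))
5 | T2 CAS | counter=9 r=(8,0,9) succ=(0,0,1) retry=(0,1,0)
6 | T1 CAS | counter=9 r=(8,0,9) succ=(0,0,1) retry=(1,1,0)
7 | T3 LOAD | counter=9 r=(8,0,9) succ=(0,0,1) retry=(1,1,0)
8 | T1 LOAD | counter=9 r=(9,0,9) succ=(0,0,1) retry=(1,1,0)
9 | T1 CAS | counter=10 r=(9,0,9) succ=(1,0,1) retry=(1,1,0)
10 | T3 CAS | counter=10 r=(9,0,9) succ=(1,0,1) retry=(1,1,1)
11 | T2 LOAD | counter=10 r=(9,10,9) succ=(1,0,1) retry=(1,1,1)
12 | T2 CAS | counter=11 r=(9,10,9) succ=(1,1,1) retry=(1,1,1)
13 | T2 LOAD | counter=11 r=(9,11,9) succ=(1,1,1) retry=(1,1,1)
14 | T2 CAS | counter=12 r=(9,11,9) succ=(1,2,1) retry=(1,1,1)
15 | T2 LOAD | counter=12 r=(9,12,9) succ=(1,2,1) retry=(1,1,1)
16 | T1 LOAD | counter=12 r=(12,12,9) succ=(1,2,1) retry=(1,1,1)
17 | T2 CAS | counter=13 r=(12,12,9) succ=(1,3,1) retry=(1,1,1)
18 | T1 CAS | counter=13 r=(12,12,9) succ=(1,3,1) retry=(2,1,1)

counter=13 r=(12,12,9) succ=(1,3,1) retry=(2,1,1)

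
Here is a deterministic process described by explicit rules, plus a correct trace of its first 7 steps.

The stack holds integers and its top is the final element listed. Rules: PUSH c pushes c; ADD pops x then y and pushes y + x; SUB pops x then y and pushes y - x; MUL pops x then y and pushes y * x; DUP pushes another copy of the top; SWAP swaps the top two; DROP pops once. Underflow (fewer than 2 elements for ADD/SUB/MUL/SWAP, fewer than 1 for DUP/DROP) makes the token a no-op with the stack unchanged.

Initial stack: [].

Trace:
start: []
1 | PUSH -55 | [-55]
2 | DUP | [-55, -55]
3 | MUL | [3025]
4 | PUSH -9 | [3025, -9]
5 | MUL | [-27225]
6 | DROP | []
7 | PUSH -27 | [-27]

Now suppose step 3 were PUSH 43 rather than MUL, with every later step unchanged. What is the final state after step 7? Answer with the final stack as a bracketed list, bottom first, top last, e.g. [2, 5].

(re-executing from step 3 with the substitution; state before step 3: [-55, -55])
3 | PUSH 43 | [-55, -55, 43]
4 | PUSH -9 | [-55, -55, 43, -9]
5 | MUL | [-55, -55, -387]
6 | DROP | [-55, -55]
7 | PUSH -27 | [-55, -55, -27]

[-55, -55, -27]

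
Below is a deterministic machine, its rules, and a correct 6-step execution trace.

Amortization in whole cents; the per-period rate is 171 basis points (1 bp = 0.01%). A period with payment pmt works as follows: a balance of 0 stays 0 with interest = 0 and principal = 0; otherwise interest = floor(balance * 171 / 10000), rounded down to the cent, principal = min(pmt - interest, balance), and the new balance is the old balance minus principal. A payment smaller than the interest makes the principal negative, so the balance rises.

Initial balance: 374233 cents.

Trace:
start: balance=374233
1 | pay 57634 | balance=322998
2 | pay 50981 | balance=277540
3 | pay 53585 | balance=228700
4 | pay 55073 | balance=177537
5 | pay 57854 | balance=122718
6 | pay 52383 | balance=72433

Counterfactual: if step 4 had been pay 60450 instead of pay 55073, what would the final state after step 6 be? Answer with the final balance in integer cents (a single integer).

66870

(re-executing from step 4 with the substitution; state before step 4: balance=228700)
4 | pay 60450 | balance=172160
5 | pay 57854 | balance=117249
6 | pay 52383 | balance=66870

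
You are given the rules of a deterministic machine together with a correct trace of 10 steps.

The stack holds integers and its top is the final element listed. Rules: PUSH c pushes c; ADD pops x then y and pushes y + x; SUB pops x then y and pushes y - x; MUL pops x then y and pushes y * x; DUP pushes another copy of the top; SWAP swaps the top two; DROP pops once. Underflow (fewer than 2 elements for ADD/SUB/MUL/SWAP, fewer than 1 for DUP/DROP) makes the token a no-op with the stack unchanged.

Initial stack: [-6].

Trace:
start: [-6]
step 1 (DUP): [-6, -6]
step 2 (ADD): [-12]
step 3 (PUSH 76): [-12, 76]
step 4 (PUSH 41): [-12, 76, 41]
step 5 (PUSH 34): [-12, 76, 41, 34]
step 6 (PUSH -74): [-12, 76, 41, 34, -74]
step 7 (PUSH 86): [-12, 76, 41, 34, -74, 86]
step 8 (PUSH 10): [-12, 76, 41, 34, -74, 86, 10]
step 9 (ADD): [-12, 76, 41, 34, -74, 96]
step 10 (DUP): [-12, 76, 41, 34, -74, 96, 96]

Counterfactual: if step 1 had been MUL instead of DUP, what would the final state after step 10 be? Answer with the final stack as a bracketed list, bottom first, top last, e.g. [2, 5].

[-6, 76, 41, 34, -74, 96, 96]

(re-executing from step 1 with the substitution; state before step 1: [-6])
step 1 (MUL): [-6]
step 2 (ADD): [-6]
step 3 (PUSH 76): [-6, 76]
step 4 (PUSH 41): [-6, 76, 41]
step 5 (PUSH 34): [-6, 76, 41, 34]
step 6 (PUSH -74): [-6, 76, 41, 34, -74]
step 7 (PUSH 86): [-6, 76, 41, 34, -74, 86]
step 8 (PUSH 10): [-6, 76, 41, 34, -74, 86, 10]
step 9 (ADD): [-6, 76, 41, 34, -74, 96]
step 10 (DUP): [-6, 76, 41, 34, -74, 96, 96]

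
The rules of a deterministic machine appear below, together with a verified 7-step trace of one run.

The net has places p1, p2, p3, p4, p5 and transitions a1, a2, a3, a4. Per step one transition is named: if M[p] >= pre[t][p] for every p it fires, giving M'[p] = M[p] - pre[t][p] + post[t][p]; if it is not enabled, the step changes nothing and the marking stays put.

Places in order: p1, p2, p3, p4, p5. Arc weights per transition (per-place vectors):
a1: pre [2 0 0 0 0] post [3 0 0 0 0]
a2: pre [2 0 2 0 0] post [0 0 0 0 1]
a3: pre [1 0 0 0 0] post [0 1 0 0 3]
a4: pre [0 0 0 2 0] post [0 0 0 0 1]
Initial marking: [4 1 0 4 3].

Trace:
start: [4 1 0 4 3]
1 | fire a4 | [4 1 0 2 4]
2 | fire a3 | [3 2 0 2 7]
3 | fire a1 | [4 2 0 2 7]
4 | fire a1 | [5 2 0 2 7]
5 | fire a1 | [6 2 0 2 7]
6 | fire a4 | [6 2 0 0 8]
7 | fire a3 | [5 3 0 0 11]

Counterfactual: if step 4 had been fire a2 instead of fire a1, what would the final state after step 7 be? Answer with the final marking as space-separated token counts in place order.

4 3 0 0 11

(re-executing from step 4 with the substitution; state before step 4: [4 2 0 2 7])
4 | fire a2 | [4 2 0 2 7]
5 | fire a1 | [5 2 0 2 7]
6 | fire a4 | [5 2 0 0 8]
7 | fire a3 | [4 3 0 0 11]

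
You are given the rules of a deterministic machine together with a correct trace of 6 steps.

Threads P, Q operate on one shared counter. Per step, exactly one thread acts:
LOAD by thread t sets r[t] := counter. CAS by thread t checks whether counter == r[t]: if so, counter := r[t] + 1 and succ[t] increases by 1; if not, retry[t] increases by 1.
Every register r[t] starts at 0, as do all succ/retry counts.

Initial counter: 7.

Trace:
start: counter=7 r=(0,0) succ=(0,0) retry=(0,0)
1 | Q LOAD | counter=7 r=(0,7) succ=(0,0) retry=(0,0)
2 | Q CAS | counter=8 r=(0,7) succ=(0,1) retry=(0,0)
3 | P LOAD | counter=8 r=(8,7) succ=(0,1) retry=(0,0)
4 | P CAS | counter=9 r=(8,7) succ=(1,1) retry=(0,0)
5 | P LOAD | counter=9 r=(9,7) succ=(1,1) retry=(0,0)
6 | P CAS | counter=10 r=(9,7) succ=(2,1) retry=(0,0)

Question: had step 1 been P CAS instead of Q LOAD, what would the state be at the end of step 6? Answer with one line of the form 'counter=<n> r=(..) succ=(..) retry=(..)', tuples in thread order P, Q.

counter=9 r=(8,0) succ=(2,0) retry=(1,1)

(re-executing from step 1 with the substitution; state before step 1: counter=7 r=(0,0) succ=(0,0) retry=(0,0))
1 | P CAS | counter=7 r=(0,0) succ=(0,0) retry=(1,0)
2 | Q CAS | counter=7 r=(0,0) succ=(0,0) retry=(1,1)
3 | P LOAD | counter=7 r=(7,0) succ=(0,0) retry=(1,1)
4 | P CAS | counter=8 r=(7,0) succ=(1,0) retry=(1,1)
5 | P LOAD | counter=8 r=(8,0) succ=(1,0) retry=(1,1)
6 | P CAS | counter=9 r=(8,0) succ=(2,0) retry=(1,1)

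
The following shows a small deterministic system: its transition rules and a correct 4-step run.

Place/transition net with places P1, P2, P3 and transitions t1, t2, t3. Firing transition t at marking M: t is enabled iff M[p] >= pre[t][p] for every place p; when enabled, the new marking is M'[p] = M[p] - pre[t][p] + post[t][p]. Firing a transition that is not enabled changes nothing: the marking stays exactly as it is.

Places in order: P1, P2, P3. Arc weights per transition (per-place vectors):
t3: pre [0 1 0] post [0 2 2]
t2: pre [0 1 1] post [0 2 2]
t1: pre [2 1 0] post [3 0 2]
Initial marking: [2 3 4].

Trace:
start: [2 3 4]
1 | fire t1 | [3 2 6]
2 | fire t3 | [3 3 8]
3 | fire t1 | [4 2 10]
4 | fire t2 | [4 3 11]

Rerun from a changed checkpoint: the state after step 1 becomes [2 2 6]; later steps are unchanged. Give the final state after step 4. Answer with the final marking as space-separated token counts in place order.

state after step 1 := [2 2 6]
2 | fire t3 | [2 3 8]
3 | fire t1 | [3 2 10]
4 | fire t2 | [3 3 11]

3 3 11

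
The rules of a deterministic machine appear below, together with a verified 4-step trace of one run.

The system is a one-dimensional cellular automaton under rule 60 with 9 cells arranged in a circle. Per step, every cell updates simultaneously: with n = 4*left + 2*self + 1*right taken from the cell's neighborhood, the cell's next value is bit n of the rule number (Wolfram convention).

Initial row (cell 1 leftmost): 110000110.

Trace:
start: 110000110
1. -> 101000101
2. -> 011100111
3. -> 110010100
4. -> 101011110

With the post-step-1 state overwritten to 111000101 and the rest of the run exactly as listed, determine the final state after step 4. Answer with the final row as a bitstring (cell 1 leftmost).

state after step 1 := 111000101
2. -> 000100111
3. -> 100110100
4. -> 110101110

110101110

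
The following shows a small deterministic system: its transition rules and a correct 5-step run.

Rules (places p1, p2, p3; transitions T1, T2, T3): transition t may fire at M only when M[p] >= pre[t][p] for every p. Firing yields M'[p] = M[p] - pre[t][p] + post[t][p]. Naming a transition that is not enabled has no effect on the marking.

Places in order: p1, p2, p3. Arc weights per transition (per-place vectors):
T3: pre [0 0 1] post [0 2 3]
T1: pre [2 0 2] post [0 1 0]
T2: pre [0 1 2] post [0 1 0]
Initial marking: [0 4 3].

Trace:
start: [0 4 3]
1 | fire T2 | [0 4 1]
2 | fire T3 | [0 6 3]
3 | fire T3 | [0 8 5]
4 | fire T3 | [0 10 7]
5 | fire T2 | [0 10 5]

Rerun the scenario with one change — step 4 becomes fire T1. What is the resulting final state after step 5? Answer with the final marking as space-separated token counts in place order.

0 8 3

(re-executing from step 4 with the substitution; state before step 4: [0 8 5])
4 | fire T1 | [0 8 5]
5 | fire T2 | [0 8 3]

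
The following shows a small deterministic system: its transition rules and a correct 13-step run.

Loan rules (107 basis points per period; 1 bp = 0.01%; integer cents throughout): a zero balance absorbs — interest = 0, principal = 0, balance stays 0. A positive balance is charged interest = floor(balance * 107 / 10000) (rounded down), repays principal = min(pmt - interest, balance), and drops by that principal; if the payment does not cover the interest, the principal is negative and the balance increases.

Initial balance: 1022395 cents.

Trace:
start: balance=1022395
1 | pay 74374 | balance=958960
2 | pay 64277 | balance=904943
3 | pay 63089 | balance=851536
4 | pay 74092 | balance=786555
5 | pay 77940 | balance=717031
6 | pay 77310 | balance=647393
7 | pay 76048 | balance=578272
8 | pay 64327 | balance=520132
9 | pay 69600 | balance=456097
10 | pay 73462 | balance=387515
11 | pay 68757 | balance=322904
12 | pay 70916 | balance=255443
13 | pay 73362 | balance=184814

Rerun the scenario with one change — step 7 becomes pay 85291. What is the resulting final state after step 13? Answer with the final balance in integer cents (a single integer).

174960

(re-executing from step 7 with the substitution; state before step 7: balance=647393)
7 | pay 85291 | balance=569029
8 | pay 64327 | balance=510790
9 | pay 69600 | balance=446655
10 | pay 73462 | balance=377972
11 | pay 68757 | balance=313259
12 | pay 70916 | balance=245694
13 | pay 73362 | balance=174960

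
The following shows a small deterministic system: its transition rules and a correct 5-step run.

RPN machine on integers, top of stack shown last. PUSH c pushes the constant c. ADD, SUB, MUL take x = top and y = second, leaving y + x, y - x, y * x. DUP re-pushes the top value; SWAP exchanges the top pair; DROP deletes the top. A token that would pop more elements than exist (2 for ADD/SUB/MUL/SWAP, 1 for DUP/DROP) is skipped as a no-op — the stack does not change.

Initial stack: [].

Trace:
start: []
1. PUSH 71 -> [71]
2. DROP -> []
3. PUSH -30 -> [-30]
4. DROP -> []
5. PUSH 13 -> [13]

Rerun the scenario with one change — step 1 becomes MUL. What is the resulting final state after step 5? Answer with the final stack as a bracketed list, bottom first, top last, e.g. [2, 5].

[13]

(re-executing from step 1 with the substitution; state before step 1: [])
1. MUL -> []
2. DROP -> []
3. PUSH -30 -> [-30]
4. DROP -> []
5. PUSH 13 -> [13]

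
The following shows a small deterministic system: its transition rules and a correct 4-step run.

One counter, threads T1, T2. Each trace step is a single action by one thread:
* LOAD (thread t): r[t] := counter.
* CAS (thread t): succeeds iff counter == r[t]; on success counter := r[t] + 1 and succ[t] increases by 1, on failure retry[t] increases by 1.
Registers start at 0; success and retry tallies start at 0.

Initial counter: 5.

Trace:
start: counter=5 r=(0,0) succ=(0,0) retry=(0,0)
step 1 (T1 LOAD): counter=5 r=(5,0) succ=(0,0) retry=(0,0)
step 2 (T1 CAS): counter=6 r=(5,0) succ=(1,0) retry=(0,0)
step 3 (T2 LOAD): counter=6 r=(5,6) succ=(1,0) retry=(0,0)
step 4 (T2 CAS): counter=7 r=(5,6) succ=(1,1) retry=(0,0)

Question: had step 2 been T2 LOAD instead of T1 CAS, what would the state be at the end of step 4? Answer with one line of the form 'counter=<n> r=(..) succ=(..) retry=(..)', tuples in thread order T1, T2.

(re-executing from step 2 with the substitution; state before step 2: counter=5 r=(5,0) succ=(0,0) retry=(0,0))
step 2 (T2 LOAD): counter=5 r=(5,5) succ=(0,0) retry=(0,0)
step 3 (T2 LOAD): counter=5 r=(5,5) succ=(0,0) retry=(0,0)
step 4 (T2 CAS): counter=6 r=(5,5) succ=(0,1) retry=(0,0)

counter=6 r=(5,5) succ=(0,1) retry=(0,0)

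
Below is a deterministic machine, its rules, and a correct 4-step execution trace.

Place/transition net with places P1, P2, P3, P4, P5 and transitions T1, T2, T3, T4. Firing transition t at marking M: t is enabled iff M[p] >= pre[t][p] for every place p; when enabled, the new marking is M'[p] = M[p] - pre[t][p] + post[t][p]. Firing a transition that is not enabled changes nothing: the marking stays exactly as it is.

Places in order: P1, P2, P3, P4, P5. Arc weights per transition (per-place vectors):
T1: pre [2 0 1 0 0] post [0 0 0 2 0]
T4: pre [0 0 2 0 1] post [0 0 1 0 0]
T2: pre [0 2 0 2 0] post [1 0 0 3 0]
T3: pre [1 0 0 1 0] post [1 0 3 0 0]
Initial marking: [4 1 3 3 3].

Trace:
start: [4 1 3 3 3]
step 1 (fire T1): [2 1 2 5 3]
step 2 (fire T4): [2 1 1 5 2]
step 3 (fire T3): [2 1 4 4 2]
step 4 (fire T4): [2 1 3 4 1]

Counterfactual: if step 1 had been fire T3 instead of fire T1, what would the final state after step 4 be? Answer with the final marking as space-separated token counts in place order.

4 1 7 1 1

(re-executing from step 1 with the substitution; state before step 1: [4 1 3 3 3])
step 1 (fire T3): [4 1 6 2 3]
step 2 (fire T4): [4 1 5 2 2]
step 3 (fire T3): [4 1 8 1 2]
step 4 (fire T4): [4 1 7 1 1]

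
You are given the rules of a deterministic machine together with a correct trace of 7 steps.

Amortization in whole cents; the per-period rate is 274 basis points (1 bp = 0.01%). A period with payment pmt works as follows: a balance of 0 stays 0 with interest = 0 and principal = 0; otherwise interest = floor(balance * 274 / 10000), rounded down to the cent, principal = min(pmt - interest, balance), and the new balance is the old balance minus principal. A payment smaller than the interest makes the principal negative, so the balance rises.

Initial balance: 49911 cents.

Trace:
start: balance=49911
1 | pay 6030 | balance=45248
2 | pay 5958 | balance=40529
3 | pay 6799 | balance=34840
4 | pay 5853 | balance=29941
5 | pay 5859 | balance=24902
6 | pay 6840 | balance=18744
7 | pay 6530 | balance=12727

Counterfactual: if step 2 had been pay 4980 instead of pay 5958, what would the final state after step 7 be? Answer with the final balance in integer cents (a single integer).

13847

(re-executing from step 2 with the substitution; state before step 2: balance=45248)
2 | pay 4980 | balance=41507
3 | pay 6799 | balance=35845
4 | pay 5853 | balance=30974
5 | pay 5859 | balance=25963
6 | pay 6840 | balance=19834
7 | pay 6530 | balance=13847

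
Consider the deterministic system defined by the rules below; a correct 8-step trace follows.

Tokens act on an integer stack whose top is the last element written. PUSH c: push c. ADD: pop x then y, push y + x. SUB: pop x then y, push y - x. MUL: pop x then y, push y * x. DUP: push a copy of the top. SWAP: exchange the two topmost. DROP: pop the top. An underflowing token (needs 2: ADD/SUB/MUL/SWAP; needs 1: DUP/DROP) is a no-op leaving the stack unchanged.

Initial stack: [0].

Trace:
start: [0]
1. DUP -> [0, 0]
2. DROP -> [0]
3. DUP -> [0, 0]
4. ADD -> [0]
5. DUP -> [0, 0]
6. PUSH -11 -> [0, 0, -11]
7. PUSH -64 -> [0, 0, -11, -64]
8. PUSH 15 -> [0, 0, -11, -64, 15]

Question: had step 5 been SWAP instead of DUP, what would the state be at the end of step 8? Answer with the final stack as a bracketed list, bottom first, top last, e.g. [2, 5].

(re-executing from step 5 with the substitution; state before step 5: [0])
5. SWAP -> [0]
6. PUSH -11 -> [0, -11]
7. PUSH -64 -> [0, -11, -64]
8. PUSH 15 -> [0, -11, -64, 15]

[0, -11, -64, 15]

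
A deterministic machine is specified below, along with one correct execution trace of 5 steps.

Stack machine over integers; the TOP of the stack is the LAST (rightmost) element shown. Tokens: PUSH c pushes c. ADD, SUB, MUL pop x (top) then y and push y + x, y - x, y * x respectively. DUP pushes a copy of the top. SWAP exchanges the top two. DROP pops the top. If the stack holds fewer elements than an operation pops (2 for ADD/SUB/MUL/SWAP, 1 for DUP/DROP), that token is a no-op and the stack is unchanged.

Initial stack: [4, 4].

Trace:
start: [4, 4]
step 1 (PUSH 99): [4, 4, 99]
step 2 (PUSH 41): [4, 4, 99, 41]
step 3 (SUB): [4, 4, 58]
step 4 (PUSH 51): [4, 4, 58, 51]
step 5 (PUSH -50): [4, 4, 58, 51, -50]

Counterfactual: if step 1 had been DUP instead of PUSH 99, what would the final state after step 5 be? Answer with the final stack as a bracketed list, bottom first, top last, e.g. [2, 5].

[4, 4, -37, 51, -50]

(re-executing from step 1 with the substitution; state before step 1: [4, 4])
step 1 (DUP): [4, 4, 4]
step 2 (PUSH 41): [4, 4, 4, 41]
step 3 (SUB): [4, 4, -37]
step 4 (PUSH 51): [4, 4, -37, 51]
step 5 (PUSH -50): [4, 4, -37, 51, -50]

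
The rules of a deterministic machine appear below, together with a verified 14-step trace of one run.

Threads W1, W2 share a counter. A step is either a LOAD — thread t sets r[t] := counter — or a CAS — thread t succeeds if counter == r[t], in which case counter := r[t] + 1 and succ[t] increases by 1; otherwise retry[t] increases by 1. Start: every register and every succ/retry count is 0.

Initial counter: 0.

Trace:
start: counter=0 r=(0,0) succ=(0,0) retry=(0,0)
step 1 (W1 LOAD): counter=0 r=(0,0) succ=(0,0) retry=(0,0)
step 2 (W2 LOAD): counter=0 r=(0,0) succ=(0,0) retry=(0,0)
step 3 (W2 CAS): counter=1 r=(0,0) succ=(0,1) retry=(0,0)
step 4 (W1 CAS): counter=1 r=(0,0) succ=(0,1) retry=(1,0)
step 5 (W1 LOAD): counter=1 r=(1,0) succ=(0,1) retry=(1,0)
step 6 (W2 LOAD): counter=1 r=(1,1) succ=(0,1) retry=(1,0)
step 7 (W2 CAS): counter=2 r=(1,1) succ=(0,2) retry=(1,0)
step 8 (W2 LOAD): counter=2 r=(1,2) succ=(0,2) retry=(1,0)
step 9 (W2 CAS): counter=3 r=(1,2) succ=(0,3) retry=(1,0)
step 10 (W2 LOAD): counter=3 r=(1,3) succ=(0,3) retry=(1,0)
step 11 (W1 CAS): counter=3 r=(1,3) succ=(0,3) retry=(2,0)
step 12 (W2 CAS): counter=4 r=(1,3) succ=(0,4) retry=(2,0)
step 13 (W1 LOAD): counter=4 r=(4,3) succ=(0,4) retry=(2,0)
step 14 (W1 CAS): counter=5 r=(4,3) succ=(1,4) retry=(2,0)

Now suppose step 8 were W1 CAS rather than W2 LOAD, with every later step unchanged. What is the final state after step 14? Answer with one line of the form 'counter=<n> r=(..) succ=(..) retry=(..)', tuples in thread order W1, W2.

counter=4 r=(3,2) succ=(1,3) retry=(3,1)

(re-executing from step 8 with the substitution; state before step 8: counter=2 r=(1,1) succ=(0,2) retry=(1,0))
step 8 (W1 CAS): counter=2 r=(1,1) succ=(0,2) retry=(2,0)
step 9 (W2 CAS): counter=2 r=(1,1) succ=(0,2) retry=(2,1)
step 10 (W2 LOAD): counter=2 r=(1,2) succ=(0,2) retry=(2,1)
step 11 (W1 CAS): counter=2 r=(1,2) succ=(0,2) retry=(3,1)
step 12 (W2 CAS): counter=3 r=(1,2) succ=(0,3) retry=(3,1)
step 13 (W1 LOAD): counter=3 r=(3,2) succ=(0,3) retry=(3,1)
step 14 (W1 CAS): counter=4 r=(3,2) succ=(1,3) retry=(3,1)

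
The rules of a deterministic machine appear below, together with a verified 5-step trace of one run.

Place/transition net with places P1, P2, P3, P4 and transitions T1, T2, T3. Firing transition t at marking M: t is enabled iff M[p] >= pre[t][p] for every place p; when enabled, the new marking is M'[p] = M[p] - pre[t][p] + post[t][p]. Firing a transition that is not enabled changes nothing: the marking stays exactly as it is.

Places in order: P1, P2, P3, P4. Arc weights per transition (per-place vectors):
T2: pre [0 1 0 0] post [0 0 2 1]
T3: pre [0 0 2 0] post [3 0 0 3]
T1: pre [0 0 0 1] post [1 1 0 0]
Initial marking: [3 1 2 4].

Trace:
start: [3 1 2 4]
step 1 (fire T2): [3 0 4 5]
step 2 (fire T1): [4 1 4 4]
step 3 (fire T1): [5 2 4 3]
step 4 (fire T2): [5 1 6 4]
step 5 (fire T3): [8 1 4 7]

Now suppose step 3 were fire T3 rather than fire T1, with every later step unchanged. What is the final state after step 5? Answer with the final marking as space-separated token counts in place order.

10 0 2 11

(re-executing from step 3 with the substitution; state before step 3: [4 1 4 4])
step 3 (fire T3): [7 1 2 7]
step 4 (fire T2): [7 0 4 8]
step 5 (fire T3): [10 0 2 11]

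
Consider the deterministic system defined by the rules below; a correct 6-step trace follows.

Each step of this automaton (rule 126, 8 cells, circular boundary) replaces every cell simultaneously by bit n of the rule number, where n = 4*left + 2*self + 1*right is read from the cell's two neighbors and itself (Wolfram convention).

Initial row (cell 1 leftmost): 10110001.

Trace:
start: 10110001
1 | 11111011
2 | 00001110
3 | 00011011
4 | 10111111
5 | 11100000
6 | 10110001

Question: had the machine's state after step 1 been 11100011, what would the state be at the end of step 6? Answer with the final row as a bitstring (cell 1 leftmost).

11110111

state after step 1 := 11100011
2 | 00110110
3 | 01111111
4 | 11000001
5 | 01100011
6 | 11110111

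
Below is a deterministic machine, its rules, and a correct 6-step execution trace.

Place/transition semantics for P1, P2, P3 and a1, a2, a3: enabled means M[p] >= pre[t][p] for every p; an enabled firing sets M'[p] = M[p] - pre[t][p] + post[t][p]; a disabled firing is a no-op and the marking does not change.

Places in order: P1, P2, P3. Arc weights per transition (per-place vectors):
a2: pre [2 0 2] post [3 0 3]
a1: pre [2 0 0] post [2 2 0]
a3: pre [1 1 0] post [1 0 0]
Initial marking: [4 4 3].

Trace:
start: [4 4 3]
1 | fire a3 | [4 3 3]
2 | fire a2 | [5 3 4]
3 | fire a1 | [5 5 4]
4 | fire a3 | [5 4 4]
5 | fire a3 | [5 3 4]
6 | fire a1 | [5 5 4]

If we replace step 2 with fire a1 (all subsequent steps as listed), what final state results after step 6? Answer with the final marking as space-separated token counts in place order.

(re-executing from step 2 with the substitution; state before step 2: [4 3 3])
2 | fire a1 | [4 5 3]
3 | fire a1 | [4 7 3]
4 | fire a3 | [4 6 3]
5 | fire a3 | [4 5 3]
6 | fire a1 | [4 7 3]

4 7 3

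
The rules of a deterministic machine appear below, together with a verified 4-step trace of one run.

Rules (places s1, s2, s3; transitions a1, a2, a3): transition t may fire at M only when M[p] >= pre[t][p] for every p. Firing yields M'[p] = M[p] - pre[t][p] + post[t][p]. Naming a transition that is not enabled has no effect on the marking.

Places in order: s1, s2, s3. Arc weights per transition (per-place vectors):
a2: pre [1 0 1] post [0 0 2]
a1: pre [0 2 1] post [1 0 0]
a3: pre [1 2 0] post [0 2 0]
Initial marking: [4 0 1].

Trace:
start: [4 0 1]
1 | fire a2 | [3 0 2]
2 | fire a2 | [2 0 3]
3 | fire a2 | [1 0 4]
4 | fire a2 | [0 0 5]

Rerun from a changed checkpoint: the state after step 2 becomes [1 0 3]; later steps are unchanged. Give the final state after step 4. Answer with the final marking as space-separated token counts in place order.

0 0 4

state after step 2 := [1 0 3]
3 | fire a2 | [0 0 4]
4 | fire a2 | [0 0 4]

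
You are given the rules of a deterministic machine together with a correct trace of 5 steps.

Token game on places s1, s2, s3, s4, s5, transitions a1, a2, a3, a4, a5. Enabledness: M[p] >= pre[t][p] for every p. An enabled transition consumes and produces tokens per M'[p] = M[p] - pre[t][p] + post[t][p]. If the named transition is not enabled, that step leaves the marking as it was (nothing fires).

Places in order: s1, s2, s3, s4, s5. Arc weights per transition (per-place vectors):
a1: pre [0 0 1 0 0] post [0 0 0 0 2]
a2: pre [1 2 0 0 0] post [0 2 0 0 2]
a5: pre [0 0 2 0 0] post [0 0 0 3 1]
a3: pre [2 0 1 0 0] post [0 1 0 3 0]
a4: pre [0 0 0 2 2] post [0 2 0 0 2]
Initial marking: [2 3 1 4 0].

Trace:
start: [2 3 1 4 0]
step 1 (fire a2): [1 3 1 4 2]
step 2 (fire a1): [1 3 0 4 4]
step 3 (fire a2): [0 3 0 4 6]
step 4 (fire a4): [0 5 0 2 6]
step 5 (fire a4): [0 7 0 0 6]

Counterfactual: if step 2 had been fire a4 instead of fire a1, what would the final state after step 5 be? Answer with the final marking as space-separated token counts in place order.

(re-executing from step 2 with the substitution; state before step 2: [1 3 1 4 2])
step 2 (fire a4): [1 5 1 2 2]
step 3 (fire a2): [0 5 1 2 4]
step 4 (fire a4): [0 7 1 0 4]
step 5 (fire a4): [0 7 1 0 4]

0 7 1 0 4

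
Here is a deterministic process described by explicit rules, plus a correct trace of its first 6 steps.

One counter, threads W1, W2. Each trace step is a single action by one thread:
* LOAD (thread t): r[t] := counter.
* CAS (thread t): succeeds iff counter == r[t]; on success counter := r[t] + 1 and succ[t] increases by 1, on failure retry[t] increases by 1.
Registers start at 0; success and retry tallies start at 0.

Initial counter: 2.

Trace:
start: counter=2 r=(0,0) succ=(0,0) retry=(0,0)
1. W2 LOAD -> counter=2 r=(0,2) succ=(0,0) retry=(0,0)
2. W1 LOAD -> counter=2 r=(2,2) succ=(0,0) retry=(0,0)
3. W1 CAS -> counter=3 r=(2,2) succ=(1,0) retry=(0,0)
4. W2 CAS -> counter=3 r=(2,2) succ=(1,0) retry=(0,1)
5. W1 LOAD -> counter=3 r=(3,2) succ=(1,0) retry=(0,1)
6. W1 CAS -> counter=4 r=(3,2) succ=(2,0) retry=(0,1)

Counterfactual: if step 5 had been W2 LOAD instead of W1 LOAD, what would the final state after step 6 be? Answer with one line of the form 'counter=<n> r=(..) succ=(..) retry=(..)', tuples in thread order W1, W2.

(re-executing from step 5 with the substitution; state before step 5: counter=3 r=(2,2) succ=(1,0) retry=(0,1))
5. W2 LOAD -> counter=3 r=(2,3) succ=(1,0) retry=(0,1)
6. W1 CAS -> counter=3 r=(2,3) succ=(1,0) retry=(1,1)

counter=3 r=(2,3) succ=(1,0) retry=(1,1)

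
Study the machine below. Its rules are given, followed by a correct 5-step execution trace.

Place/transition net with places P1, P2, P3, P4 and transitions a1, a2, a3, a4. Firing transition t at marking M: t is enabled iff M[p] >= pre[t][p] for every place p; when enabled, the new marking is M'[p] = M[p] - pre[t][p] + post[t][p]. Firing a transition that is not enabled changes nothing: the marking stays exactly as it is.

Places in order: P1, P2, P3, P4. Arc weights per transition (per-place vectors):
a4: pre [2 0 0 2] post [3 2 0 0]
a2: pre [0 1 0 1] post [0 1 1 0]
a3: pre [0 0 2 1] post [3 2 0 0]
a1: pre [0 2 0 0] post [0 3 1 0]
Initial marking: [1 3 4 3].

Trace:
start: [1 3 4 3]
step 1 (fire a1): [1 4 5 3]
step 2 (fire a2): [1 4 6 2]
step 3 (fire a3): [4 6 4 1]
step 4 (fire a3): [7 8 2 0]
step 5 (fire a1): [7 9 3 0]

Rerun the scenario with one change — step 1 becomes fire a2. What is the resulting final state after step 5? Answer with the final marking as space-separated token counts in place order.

(re-executing from step 1 with the substitution; state before step 1: [1 3 4 3])
step 1 (fire a2): [1 3 5 2]
step 2 (fire a2): [1 3 6 1]
step 3 (fire a3): [4 5 4 0]
step 4 (fire a3): [4 5 4 0]
step 5 (fire a1): [4 6 5 0]

4 6 5 0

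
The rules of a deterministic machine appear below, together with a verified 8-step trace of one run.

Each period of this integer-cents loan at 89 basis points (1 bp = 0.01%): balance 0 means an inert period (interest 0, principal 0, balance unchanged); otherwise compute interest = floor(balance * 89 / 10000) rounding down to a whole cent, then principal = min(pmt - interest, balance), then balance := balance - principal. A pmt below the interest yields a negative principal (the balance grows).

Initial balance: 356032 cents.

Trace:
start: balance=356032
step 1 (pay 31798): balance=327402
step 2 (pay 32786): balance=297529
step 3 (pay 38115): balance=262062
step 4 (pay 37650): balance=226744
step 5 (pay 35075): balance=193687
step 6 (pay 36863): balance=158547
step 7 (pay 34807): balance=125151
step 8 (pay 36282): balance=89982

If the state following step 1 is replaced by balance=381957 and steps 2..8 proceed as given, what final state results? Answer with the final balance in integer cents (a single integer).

state after step 1 := balance=381957
step 2 (pay 32786): balance=352570
step 3 (pay 38115): balance=317592
step 4 (pay 37650): balance=282768
step 5 (pay 35075): balance=250209
step 6 (pay 36863): balance=215572
step 7 (pay 34807): balance=182683
step 8 (pay 36282): balance=148026

148026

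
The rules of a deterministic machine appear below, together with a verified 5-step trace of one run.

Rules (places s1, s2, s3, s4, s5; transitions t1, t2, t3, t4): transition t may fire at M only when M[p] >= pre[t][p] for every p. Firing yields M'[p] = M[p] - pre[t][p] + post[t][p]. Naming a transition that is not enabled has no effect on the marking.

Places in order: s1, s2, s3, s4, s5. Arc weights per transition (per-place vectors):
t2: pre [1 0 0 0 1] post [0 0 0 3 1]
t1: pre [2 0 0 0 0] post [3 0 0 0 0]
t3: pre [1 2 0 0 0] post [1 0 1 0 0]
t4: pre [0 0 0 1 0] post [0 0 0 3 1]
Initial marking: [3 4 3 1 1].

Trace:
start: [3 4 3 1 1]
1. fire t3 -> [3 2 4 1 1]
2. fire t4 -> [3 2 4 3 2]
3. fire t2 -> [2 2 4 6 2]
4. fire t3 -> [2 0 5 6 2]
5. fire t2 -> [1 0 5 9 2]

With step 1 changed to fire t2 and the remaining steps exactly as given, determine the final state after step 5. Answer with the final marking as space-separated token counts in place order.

(re-executing from step 1 with the substitution; state before step 1: [3 4 3 1 1])
1. fire t2 -> [2 4 3 4 1]
2. fire t4 -> [2 4 3 6 2]
3. fire t2 -> [1 4 3 9 2]
4. fire t3 -> [1 2 4 9 2]
5. fire t2 -> [0 2 4 12 2]

0 2 4 12 2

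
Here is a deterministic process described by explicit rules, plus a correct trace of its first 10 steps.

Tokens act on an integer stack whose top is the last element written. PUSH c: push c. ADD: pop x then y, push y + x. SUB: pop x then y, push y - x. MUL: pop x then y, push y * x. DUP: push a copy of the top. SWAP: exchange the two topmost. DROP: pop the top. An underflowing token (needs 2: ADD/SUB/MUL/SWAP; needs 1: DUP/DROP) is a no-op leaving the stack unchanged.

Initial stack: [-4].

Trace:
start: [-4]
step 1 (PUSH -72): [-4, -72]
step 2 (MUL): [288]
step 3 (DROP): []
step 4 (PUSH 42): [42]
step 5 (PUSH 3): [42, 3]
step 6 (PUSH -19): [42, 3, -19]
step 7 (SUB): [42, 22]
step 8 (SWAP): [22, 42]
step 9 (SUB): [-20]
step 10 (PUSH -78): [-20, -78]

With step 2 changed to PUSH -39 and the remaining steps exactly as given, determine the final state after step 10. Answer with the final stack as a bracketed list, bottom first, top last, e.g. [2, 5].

(re-executing from step 2 with the substitution; state before step 2: [-4, -72])
step 2 (PUSH -39): [-4, -72, -39]
step 3 (DROP): [-4, -72]
step 4 (PUSH 42): [-4, -72, 42]
step 5 (PUSH 3): [-4, -72, 42, 3]
step 6 (PUSH -19): [-4, -72, 42, 3, -19]
step 7 (SUB): [-4, -72, 42, 22]
step 8 (SWAP): [-4, -72, 22, 42]
step 9 (SUB): [-4, -72, -20]
step 10 (PUSH -78): [-4, -72, -20, -78]

[-4, -72, -20, -78]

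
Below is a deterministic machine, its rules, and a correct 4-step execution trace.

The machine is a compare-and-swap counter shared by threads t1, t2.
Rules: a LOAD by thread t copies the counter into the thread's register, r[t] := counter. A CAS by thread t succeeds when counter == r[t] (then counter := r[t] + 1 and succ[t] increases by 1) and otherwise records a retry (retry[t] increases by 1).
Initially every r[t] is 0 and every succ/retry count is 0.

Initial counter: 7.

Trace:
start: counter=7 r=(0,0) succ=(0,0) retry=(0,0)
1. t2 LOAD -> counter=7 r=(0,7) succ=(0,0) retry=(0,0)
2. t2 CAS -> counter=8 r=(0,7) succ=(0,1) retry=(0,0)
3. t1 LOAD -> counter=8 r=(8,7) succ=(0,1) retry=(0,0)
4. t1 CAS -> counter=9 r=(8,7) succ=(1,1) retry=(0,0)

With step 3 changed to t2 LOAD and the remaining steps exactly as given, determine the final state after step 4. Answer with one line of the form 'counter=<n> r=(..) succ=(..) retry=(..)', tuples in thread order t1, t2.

counter=8 r=(0,8) succ=(0,1) retry=(1,0)

(re-executing from step 3 with the substitution; state before step 3: counter=8 r=(0,7) succ=(0,1) retry=(0,0))
3. t2 LOAD -> counter=8 r=(0,8) succ=(0,1) retry=(0,0)
4. t1 CAS -> counter=8 r=(0,8) succ=(0,1) retry=(1,0)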